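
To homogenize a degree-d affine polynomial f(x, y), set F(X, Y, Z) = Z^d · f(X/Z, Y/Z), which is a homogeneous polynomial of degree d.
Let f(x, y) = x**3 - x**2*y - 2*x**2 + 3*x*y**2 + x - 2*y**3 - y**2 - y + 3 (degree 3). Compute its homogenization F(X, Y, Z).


F(X, Y, Z) = X**3 - X**2*Y - 2*X**2*Z + 3*X*Y**2 + X*Z**2 - 2*Y**3 - Y**2*Z - Y*Z**2 + 3*Z**3

deg(f) = 3.
Substitute x = X/Z, y = Y/Z into f, then multiply by Z^3.
  monomial 1·x^3·y^0 ↦ 1·X^3·Y^0·Z^0.
  monomial -1·x^2·y^1 ↦ -1·X^2·Y^1·Z^0.
  monomial -2·x^2·y^0 ↦ -2·X^2·Y^0·Z^1.
  monomial 3·x^1·y^2 ↦ 3·X^1·Y^2·Z^0.
  monomial 1·x^1·y^0 ↦ 1·X^1·Y^0·Z^2.
  monomial -2·x^0·y^3 ↦ -2·X^0·Y^3·Z^0.
  monomial -1·x^0·y^2 ↦ -1·X^0·Y^2·Z^1.
  monomial -1·x^0·y^1 ↦ -1·X^0·Y^1·Z^2.
  monomial 3·x^0·y^0 ↦ 3·X^0·Y^0·Z^3.
Collecting: F(X, Y, Z) = X**3 - X**2*Y - 2*X**2*Z + 3*X*Y**2 + X*Z**2 - 2*Y**3 - Y**2*Z - Y*Z**2 + 3*Z**3.


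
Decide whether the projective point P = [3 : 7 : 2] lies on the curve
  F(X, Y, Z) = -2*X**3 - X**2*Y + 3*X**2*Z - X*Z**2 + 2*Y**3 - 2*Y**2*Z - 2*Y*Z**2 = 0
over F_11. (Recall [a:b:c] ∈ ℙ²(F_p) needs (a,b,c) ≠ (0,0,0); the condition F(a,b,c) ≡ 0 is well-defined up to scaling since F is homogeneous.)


F(3,7,2) ≡ 7 (mod 11); P is NOT on the curve.

Evaluate F(3, 7, 2) term-by-term (mod 11).
  -2*X**3 ↦ -2·27·1·1 = -54
  -X**2*Y ↦ -1·9·7·1 = -63
  3*X**2*Z ↦ 3·9·1·2 = 54
  -X*Z**2 ↦ -1·3·1·4 = -12
  2*Y**3 ↦ 2·1·343·1 = 686
  -2*Y**2*Z ↦ -2·1·49·2 = -196
  -2*Y*Z**2 ↦ -2·1·7·4 = -56
Sum: F(3, 7, 2) = (-54) + (-63) + (54) + (-12) + (686) + (-196) + (-56) = 359.
Reducing mod 11: 359 ≡ 7 (mod 11).
Since F(a, b, c) ≡ 7 ≠ 0 (mod 11), P does NOT lie on the curve.


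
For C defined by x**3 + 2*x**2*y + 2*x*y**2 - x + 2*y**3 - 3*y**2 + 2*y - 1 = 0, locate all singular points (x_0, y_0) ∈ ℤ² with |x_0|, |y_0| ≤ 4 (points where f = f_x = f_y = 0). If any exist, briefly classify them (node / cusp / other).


Singular points: {(-1, 1)}; classification: node.

Compute partial derivatives:
  f_x = 3*x**2 + 4*x*y + 2*y**2 - 1.
  f_y = 2*x**2 + 4*x*y + 6*y**2 - 6*y + 2.
Scan x_0 ∈ {−4, ..., 4}. For each x_0, f_y(x_0, y) is a polynomial in y; find its integer roots y ∈ {−4, ..., 4}, then test f_x and f at those candidates.
  x = -4: f_y(-4, y) = 6*y**2 - 22*y + 34; no integer root y with |y| ≤ 4.
  x = -3: f_y(-3, y) = 6*y**2 - 18*y + 20; no integer root y with |y| ≤ 4.
  x = -2: f_y(-2, y) = 6*y**2 - 14*y + 10; no integer root y with |y| ≤ 4.
  x = -1: f_y(-1, y) = 6*y**2 - 10*y + 4; vanishes at y ∈ {1}. (-1, 1): f_x = 0, f = 0 — SINGULAR.
  x = 0: f_y(0, y) = 6*y**2 - 6*y + 2; no integer root y with |y| ≤ 4.
  x = 1: f_y(1, y) = 6*y**2 - 2*y + 4; no integer root y with |y| ≤ 4.
  x = 2: f_y(2, y) = 6*y**2 + 2*y + 10; no integer root y with |y| ≤ 4.
  x = 3: f_y(3, y) = 6*y**2 + 6*y + 20; no integer root y with |y| ≤ 4.
  x = 4: f_y(4, y) = 6*y**2 + 10*y + 34; no integer root y with |y| ≤ 4.
Only singular point on the grid: (-1, 1).
Classify: substitute x = -1 + u, y = 1 + v and expand: f = u**3 + 2*u**2*v - u**2 + 2*u*v**2 + 2*v**3 + v**2.
No constant or linear terms (consistent with a singular point). Quadratic part: -u**2 + v**2. Cubic part: u**3 + 2*u**2*v + 2*u*v**2 + 2*v**3.
The quadratic part v**2 - u**2 = (v − u)(v + u) splits into two distinct linear factors, so there are two distinct tangent lines y − 1 = ±(x − -1) — this is a node (ordinary double point).
Classification: node.


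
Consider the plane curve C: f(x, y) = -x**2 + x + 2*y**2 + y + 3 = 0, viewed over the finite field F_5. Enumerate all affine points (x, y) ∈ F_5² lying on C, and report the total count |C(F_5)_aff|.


Affine F_5-points: {(3, 1)}; count = 1.

For each of the 25 pairs (x, y) ∈ F_5², evaluate f(x, y) mod 5. Record the zeros.
  x = 0: [0↦3, 1↦1, 2↦3, 3↦4, 4↦4]  zeros at y ∈ ∅
  x = 1: [0↦3, 1↦1, 2↦3, 3↦4, 4↦4]  zeros at y ∈ ∅
  x = 2: [0↦1, 1↦4, 2↦1, 3↦2, 4↦2]  zeros at y ∈ ∅
  x = 3: [0↦2, 1↦0, 2↦2, 3↦3, 4↦3]  zeros at y ∈ {1}
  x = 4: [0↦1, 1↦4, 2↦1, 3↦2, 4↦2]  zeros at y ∈ ∅
Collecting zeros: affine points = {(3, 1)}.
Total count |C(F_5)_aff| = 1.


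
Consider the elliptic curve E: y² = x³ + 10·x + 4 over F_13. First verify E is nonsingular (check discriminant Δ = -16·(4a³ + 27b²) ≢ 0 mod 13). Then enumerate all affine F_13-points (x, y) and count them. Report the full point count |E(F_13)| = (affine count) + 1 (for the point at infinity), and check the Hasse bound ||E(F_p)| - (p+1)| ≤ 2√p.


Affine points = {(0, 2), (0, 11), (3, 3), (3, 10), (4, 2), (4, 11), (5, 6), (5, 7), (7, 1), (7, 12), (9, 2), (9, 11), (10, 5), (10, 8)}; affine count = 14; |E(F_13)| = 15.

Discriminant check: Δ ∝ 4a³ + 27b² = 4·10³ + 27·4² = 4·1000 + 27·16 ≡ 12 (mod 13). Nonzero ⇒ E is nonsingular.
For each x ∈ F_13, compute rhs = x³ + 10·x + 4 mod 13, then count y ∈ F_13 with y² ≡ rhs.
  x = 0: rhs = 4, matching y values: 2, 11 (2 points).
  x = 1: rhs = 2, matching y values: none (0 points).
  x = 2: rhs = 6, matching y values: none (0 points).
  x = 3: rhs = 9, matching y values: 3, 10 (2 points).
  x = 4: rhs = 4, matching y values: 2, 11 (2 points).
  x = 5: rhs = 10, matching y values: 6, 7 (2 points).
  x = 6: rhs = 7, matching y values: none (0 points).
  x = 7: rhs = 1, matching y values: 1, 12 (2 points).
  x = 8: rhs = 11, matching y values: none (0 points).
  x = 9: rhs = 4, matching y values: 2, 11 (2 points).
  x = 10: rhs = 12, matching y values: 5, 8 (2 points).
  x = 11: rhs = 2, matching y values: none (0 points).
  x = 12: rhs = 6, matching y values: none (0 points).
Total affine count: 14.
Full point count |E(F_13)| = 14 + 1 = 15.
Hasse bound: |15 − (13+1)| = |1| = 1 ≤ 2√13 ≈ 7.2111 ✓.


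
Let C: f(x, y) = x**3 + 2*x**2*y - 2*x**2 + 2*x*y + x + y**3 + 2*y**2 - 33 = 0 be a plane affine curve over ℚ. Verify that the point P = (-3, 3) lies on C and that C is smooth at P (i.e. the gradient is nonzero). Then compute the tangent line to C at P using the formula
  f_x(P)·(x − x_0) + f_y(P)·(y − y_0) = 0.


Tangent line at P: 10*x + 51*y - 123 = 0.

Step 1: f(-3, 3) = 0, so P lies on C.
Step 2: partial derivatives
  f_x(x, y) = 3*x**2 + 4*x*y - 4*x + 2*y + 1, f_y(x, y) = 2*x**2 + 2*x + 3*y**2 + 4*y.
  f_x(P) = 10, f_y(P) = 51 (gradient nonzero, so P is smooth).
Step 3: tangent line at P: 10·(x − -3) + 51·(y − 3) = 0.
Expanding: 10*x + 51*y - 123 = 0.


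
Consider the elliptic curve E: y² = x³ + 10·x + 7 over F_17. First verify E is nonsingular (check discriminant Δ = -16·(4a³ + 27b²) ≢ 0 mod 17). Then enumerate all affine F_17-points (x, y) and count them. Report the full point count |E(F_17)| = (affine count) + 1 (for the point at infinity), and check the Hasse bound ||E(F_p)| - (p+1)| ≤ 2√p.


Affine points = {(1, 1), (1, 16), (2, 1), (2, 16), (3, 8), (3, 9), (4, 3), (4, 14), (8, 2), (8, 15), (10, 6), (10, 11), (12, 6), (12, 11), (14, 1), (14, 16), (15, 8), (15, 9), (16, 8), (16, 9)}; affine count = 20; |E(F_17)| = 21.

Discriminant check: Δ ∝ 4a³ + 27b² = 4·10³ + 27·7² = 4·1000 + 27·49 ≡ 2 (mod 17). Nonzero ⇒ E is nonsingular.
For each x ∈ F_17, compute rhs = x³ + 10·x + 7 mod 17, then count y ∈ F_17 with y² ≡ rhs.
  x = 0: rhs = 7, matching y values: none (0 points).
  x = 1: rhs = 1, matching y values: 1, 16 (2 points).
  x = 2: rhs = 1, matching y values: 1, 16 (2 points).
  x = 3: rhs = 13, matching y values: 8, 9 (2 points).
  x = 4: rhs = 9, matching y values: 3, 14 (2 points).
  x = 5: rhs = 12, matching y values: none (0 points).
  x = 6: rhs = 11, matching y values: none (0 points).
  x = 7: rhs = 12, matching y values: none (0 points).
  x = 8: rhs = 4, matching y values: 2, 15 (2 points).
  x = 9: rhs = 10, matching y values: none (0 points).
  x = 10: rhs = 2, matching y values: 6, 11 (2 points).
  x = 11: rhs = 3, matching y values: none (0 points).
  x = 12: rhs = 2, matching y values: 6, 11 (2 points).
  x = 13: rhs = 5, matching y values: none (0 points).
  x = 14: rhs = 1, matching y values: 1, 16 (2 points).
  x = 15: rhs = 13, matching y values: 8, 9 (2 points).
  x = 16: rhs = 13, matching y values: 8, 9 (2 points).
Total affine count: 20.
Full point count |E(F_17)| = 20 + 1 = 21.
Hasse bound: |21 − (17+1)| = |3| = 3 ≤ 2√17 ≈ 8.2462 ✓.


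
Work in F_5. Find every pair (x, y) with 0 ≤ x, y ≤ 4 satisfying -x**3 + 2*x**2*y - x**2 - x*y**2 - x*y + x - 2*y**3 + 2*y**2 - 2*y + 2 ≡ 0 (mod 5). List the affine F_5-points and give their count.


Affine F_5-points: {(0, 1), (0, 2), (0, 3), (1, 4), (2, 3), (2, 4), (3, 2), (3, 3), (4, 4)}; count = 9.

For each of the 25 pairs (x, y) ∈ F_5², evaluate f(x, y) mod 5. Record the zeros.
  x = 0: [0↦2, 1↦0, 2↦0, 3↦0, 4↦3]  zeros at y ∈ {1, 2, 3}
  x = 1: [0↦1, 1↦4, 2↦2, 3↦3, 4↦0]  zeros at y ∈ {4}
  x = 2: [0↦2, 1↦4, 2↦4, 3↦0, 4↦0]  zeros at y ∈ {3, 4}
  x = 3: [0↦4, 1↦4, 2↦0, 3↦0, 4↦2]  zeros at y ∈ {2, 3}
  x = 4: [0↦1, 1↦3, 2↦4, 3↦2, 4↦0]  zeros at y ∈ {4}
Collecting zeros: affine points = {(0, 1), (0, 2), (0, 3), (1, 4), (2, 3), (2, 4), (3, 2), (3, 3), (4, 4)}.
Total count |C(F_5)_aff| = 9.


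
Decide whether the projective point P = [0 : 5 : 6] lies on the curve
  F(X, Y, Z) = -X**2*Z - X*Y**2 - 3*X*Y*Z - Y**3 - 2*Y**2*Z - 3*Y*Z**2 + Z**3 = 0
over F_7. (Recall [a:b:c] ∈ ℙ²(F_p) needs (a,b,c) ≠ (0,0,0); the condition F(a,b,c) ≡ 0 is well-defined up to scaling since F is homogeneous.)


F(0,5,6) ≡ 0 (mod 7); P is on the curve.

Evaluate F(0, 5, 6) term-by-term (mod 7).
  -X**2*Z ↦ -1·0·1·6 = 0
  -X*Y**2 ↦ -1·0·25·1 = 0
  -3*X*Y*Z ↦ -3·0·5·6 = 0
  -Y**3 ↦ -1·1·125·1 = -125
  -2*Y**2*Z ↦ -2·1·25·6 = -300
  -3*Y*Z**2 ↦ -3·1·5·36 = -540
  Z**3 ↦ 1·1·1·216 = 216
Sum: F(0, 5, 6) = (0) + (0) + (0) + (-125) + (-300) + (-540) + (216) = -749.
Reducing mod 7: -749 ≡ 0 (mod 7).
Since F(a, b, c) ≡ 0 (mod 7), P lies on the curve.


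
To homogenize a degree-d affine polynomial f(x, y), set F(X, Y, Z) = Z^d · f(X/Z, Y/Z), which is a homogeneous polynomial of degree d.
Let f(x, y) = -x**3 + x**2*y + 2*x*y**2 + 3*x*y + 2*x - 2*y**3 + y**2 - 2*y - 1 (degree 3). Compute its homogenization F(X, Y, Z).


F(X, Y, Z) = -X**3 + X**2*Y + 2*X*Y**2 + 3*X*Y*Z + 2*X*Z**2 - 2*Y**3 + Y**2*Z - 2*Y*Z**2 - Z**3

deg(f) = 3.
Substitute x = X/Z, y = Y/Z into f, then multiply by Z^3.
  monomial -1·x^3·y^0 ↦ -1·X^3·Y^0·Z^0.
  monomial 1·x^2·y^1 ↦ 1·X^2·Y^1·Z^0.
  monomial 2·x^1·y^2 ↦ 2·X^1·Y^2·Z^0.
  monomial 3·x^1·y^1 ↦ 3·X^1·Y^1·Z^1.
  monomial 2·x^1·y^0 ↦ 2·X^1·Y^0·Z^2.
  monomial -2·x^0·y^3 ↦ -2·X^0·Y^3·Z^0.
  monomial 1·x^0·y^2 ↦ 1·X^0·Y^2·Z^1.
  monomial -2·x^0·y^1 ↦ -2·X^0·Y^1·Z^2.
  monomial -1·x^0·y^0 ↦ -1·X^0·Y^0·Z^3.
Collecting: F(X, Y, Z) = -X**3 + X**2*Y + 2*X*Y**2 + 3*X*Y*Z + 2*X*Z**2 - 2*Y**3 + Y**2*Z - 2*Y*Z**2 - Z**3.


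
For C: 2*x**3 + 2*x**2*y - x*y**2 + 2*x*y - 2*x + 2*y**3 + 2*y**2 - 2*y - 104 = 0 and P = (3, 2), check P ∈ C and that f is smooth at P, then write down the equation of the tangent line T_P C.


Tangent line at P: 76*x + 42*y - 312 = 0.

Step 1: f(3, 2) = 0, so P lies on C.
Step 2: partial derivatives
  f_x(x, y) = 6*x**2 + 4*x*y - y**2 + 2*y - 2, f_y(x, y) = 2*x**2 - 2*x*y + 2*x + 6*y**2 + 4*y - 2.
  f_x(P) = 76, f_y(P) = 42 (gradient nonzero, so P is smooth).
Step 3: tangent line at P: 76·(x − 3) + 42·(y − 2) = 0.
Expanding: 76*x + 42*y - 312 = 0.


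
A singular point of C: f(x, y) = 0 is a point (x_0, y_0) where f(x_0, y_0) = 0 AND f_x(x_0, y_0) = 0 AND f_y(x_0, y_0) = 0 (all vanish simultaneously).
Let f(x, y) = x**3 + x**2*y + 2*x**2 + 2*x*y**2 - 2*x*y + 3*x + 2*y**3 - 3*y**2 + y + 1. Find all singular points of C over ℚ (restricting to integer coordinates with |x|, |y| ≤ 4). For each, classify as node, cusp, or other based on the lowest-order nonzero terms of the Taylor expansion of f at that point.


Singular points: {(-1, 1)}; classification: cusp.

Compute partial derivatives:
  f_x = 3*x**2 + 2*x*y + 4*x + 2*y**2 - 2*y + 3.
  f_y = x**2 + 4*x*y - 2*x + 6*y**2 - 6*y + 1.
Scan x_0 ∈ {−4, ..., 4}. For each x_0, f_y(x_0, y) is a polynomial in y; find its integer roots y ∈ {−4, ..., 4}, then test f_x and f at those candidates.
  x = -4: f_y(-4, y) = 6*y**2 - 22*y + 25; no integer root y with |y| ≤ 4.
  x = -3: f_y(-3, y) = 6*y**2 - 18*y + 16; no integer root y with |y| ≤ 4.
  x = -2: f_y(-2, y) = 6*y**2 - 14*y + 9; no integer root y with |y| ≤ 4.
  x = -1: f_y(-1, y) = 6*y**2 - 10*y + 4; vanishes at y ∈ {1}. (-1, 1): f_x = 0, f = 0 — SINGULAR.
  x = 0: f_y(0, y) = 6*y**2 - 6*y + 1; no integer root y with |y| ≤ 4.
  x = 1: f_y(1, y) = 6*y**2 - 2*y; vanishes at y ∈ {0}. (1, 0): f_x = 10 ≠ 0.
  x = 2: f_y(2, y) = 6*y**2 + 2*y + 1; no integer root y with |y| ≤ 4.
  x = 3: f_y(3, y) = 6*y**2 + 6*y + 4; no integer root y with |y| ≤ 4.
  x = 4: f_y(4, y) = 6*y**2 + 10*y + 9; no integer root y with |y| ≤ 4.
Only singular point on the grid: (-1, 1).
Classify: substitute x = -1 + u, y = 1 + v and expand: f = u**3 + u**2*v + 2*u*v**2 + 2*v**3 + v**2.
No constant or linear terms (consistent with a singular point). Quadratic part: v**2. Cubic part: u**3 + u**2*v + 2*u*v**2 + 2*v**3.
The quadratic part v**2 is a perfect square, so there is a single (double) tangent line v = 0, i.e. y = 1. Restricting the cubic part to that line (v = 0) leaves u**3 ≠ 0, so f is not divisible by v and the branch is v² ≈ -u**3 to lowest order — this is a cusp.
Classification: cusp.


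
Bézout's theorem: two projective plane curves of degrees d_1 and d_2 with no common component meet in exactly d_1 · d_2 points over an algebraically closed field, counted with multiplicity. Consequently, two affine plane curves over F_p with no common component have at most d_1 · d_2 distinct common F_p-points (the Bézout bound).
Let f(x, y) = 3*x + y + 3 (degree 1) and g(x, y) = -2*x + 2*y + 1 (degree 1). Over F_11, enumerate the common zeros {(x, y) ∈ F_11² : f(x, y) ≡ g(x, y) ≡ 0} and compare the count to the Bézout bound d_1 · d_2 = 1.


Common zeros: {(9, 3)}; count = 1; Bézout bound = 1.

deg(f) = 1, deg(g) = 1, so Bézout bound = 1.
Scan x ∈ F_11. For each x, list the y ∈ F_11 with f(x, y) ≡ 0 and those with g(x, y) ≡ 0 (mod 11); the common zeros in that column are the intersection.
  x = 0: f ≡ 0 at y ∈ {8}; g ≡ 0 at y ∈ {5}; common: ∅.
  x = 1: f ≡ 0 at y ∈ {5}; g ≡ 0 at y ∈ {6}; common: ∅.
  x = 2: f ≡ 0 at y ∈ {2}; g ≡ 0 at y ∈ {7}; common: ∅.
  x = 3: f ≡ 0 at y ∈ {10}; g ≡ 0 at y ∈ {8}; common: ∅.
  x = 4: f ≡ 0 at y ∈ {7}; g ≡ 0 at y ∈ {9}; common: ∅.
  x = 5: f ≡ 0 at y ∈ {4}; g ≡ 0 at y ∈ {10}; common: ∅.
  x = 6: f ≡ 0 at y ∈ {1}; g ≡ 0 at y ∈ {0}; common: ∅.
  x = 7: f ≡ 0 at y ∈ {9}; g ≡ 0 at y ∈ {1}; common: ∅.
  x = 8: f ≡ 0 at y ∈ {6}; g ≡ 0 at y ∈ {2}; common: ∅.
  x = 9: f ≡ 0 at y ∈ {3}; g ≡ 0 at y ∈ {3}; common: {3}.
  x = 10: f ≡ 0 at y ∈ {0}; g ≡ 0 at y ∈ {4}; common: ∅.
Collecting: common zeros = {(9, 3)}, so the count is 1.
Comparison with the Bézout bound: 1 ≤ 1 = deg(f)·deg(g), as expected for curves with no common component (the bound is attained).


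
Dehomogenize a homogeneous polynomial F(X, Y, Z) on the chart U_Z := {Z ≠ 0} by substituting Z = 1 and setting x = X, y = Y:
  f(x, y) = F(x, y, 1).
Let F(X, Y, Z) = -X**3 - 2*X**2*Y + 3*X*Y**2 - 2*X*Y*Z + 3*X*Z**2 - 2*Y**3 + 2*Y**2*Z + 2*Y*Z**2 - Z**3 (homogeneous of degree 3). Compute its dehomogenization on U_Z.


f(x, y) = -x**3 - 2*x**2*y + 3*x*y**2 - 2*x*y + 3*x - 2*y**3 + 2*y**2 + 2*y - 1

On U_Z we set Z = 1. Each monomial c·X^i·Y^j·Z^k in F becomes c·x^i·y^j·1^k = c·x^i·y^j.
Substituting Z = 1: F(X, Y, 1) = -x**3 - 2*x**2*y + 3*x*y**2 - 2*x*y + 3*x - 2*y**3 + 2*y**2 + 2*y - 1.
Note: deg(f) ≤ deg(F) = 3; strict inequality happens when F is divisible by Z (lost terms).


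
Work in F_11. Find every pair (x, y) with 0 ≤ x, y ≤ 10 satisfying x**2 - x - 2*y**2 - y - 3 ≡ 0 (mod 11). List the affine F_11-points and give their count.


Affine F_11-points: {(2, 2), (2, 3), (3, 1), (3, 4), (5, 7), (5, 9), (7, 7), (7, 9), (9, 1), (9, 4), (10, 2), (10, 3)}; count = 12.

For each of the 121 pairs (x, y) ∈ F_11², evaluate f(x, y) mod 11. Record the zeros.
  x = 0: [0↦8, 1↦5, 2↦9, 3↦9, 4↦5, 5↦8, 6↦7, 7↦2, 8↦4, 9↦2, 10↦7]  zeros at y ∈ ∅
  x = 1: [0↦8, 1↦5, 2↦9, 3↦9, 4↦5, 5↦8, 6↦7, 7↦2, 8↦4, 9↦2, 10↦7]  zeros at y ∈ ∅
  x = 2: [0↦10, 1↦7, 2↦0, 3↦0, 4↦7, 5↦10, 6↦9, 7↦4, 8↦6, 9↦4, 10↦9]  zeros at y ∈ {2, 3}
  x = 3: [0↦3, 1↦0, 2↦4, 3↦4, 4↦0, 5↦3, 6↦2, 7↦8, 8↦10, 9↦8, 10↦2]  zeros at y ∈ {1, 4}
  x = 4: [0↦9, 1↦6, 2↦10, 3↦10, 4↦6, 5↦9, 6↦8, 7↦3, 8↦5, 9↦3, 10↦8]  zeros at y ∈ ∅
  x = 5: [0↦6, 1↦3, 2↦7, 3↦7, 4↦3, 5↦6, 6↦5, 7↦0, 8↦2, 9↦0, 10↦5]  zeros at y ∈ {7, 9}
  x = 6: [0↦5, 1↦2, 2↦6, 3↦6, 4↦2, 5↦5, 6↦4, 7↦10, 8↦1, 9↦10, 10↦4]  zeros at y ∈ ∅
  x = 7: [0↦6, 1↦3, 2↦7, 3↦7, 4↦3, 5↦6, 6↦5, 7↦0, 8↦2, 9↦0, 10↦5]  zeros at y ∈ {7, 9}
  x = 8: [0↦9, 1↦6, 2↦10, 3↦10, 4↦6, 5↦9, 6↦8, 7↦3, 8↦5, 9↦3, 10↦8]  zeros at y ∈ ∅
  x = 9: [0↦3, 1↦0, 2↦4, 3↦4, 4↦0, 5↦3, 6↦2, 7↦8, 8↦10, 9↦8, 10↦2]  zeros at y ∈ {1, 4}
  x = 10: [0↦10, 1↦7, 2↦0, 3↦0, 4↦7, 5↦10, 6↦9, 7↦4, 8↦6, 9↦4, 10↦9]  zeros at y ∈ {2, 3}
Collecting zeros: affine points = {(2, 2), (2, 3), (3, 1), (3, 4), (5, 7), (5, 9), (7, 7), (7, 9), (9, 1), (9, 4), (10, 2), (10, 3)}.
Total count |C(F_11)_aff| = 12.


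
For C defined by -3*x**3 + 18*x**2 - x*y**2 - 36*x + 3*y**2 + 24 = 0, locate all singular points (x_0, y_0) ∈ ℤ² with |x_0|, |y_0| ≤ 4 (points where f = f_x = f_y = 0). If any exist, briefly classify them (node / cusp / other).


Singular points: {(2, 0)}; classification: cusp.

Compute partial derivatives:
  f_x = -9*x**2 + 36*x - y**2 - 36.
  f_y = -2*x*y + 6*y.
Scan x_0 ∈ {−4, ..., 4}. For each x_0, f_y(x_0, y) is a polynomial in y; find its integer roots y ∈ {−4, ..., 4}, then test f_x and f at those candidates.
  x = -4: f_y(-4, y) = 14*y; vanishes at y ∈ {0}. (-4, 0): f_x = -324 ≠ 0.
  x = -3: f_y(-3, y) = 12*y; vanishes at y ∈ {0}. (-3, 0): f_x = -225 ≠ 0.
  x = -2: f_y(-2, y) = 10*y; vanishes at y ∈ {0}. (-2, 0): f_x = -144 ≠ 0.
  x = -1: f_y(-1, y) = 8*y; vanishes at y ∈ {0}. (-1, 0): f_x = -81 ≠ 0.
  x = 0: f_y(0, y) = 6*y; vanishes at y ∈ {0}. (0, 0): f_x = -36 ≠ 0.
  x = 1: f_y(1, y) = 4*y; vanishes at y ∈ {0}. (1, 0): f_x = -9 ≠ 0.
  x = 2: f_y(2, y) = 2*y; vanishes at y ∈ {0}. (2, 0): f_x = 0, f = 0 — SINGULAR.
  x = 3: f_y(3, y) = 0; vanishes at y ∈ {-4, -3, -2, -1, 0, 1, 2, 3, 4}. (3, -4): f_x = -25 ≠ 0; (3, -3): f_x = -18 ≠ 0; (3, -2): f_x = -13 ≠ 0; (3, -1): f_x = -10 ≠ 0; (3, 0): f_x = -9 ≠ 0; (3, 1): f_x = -10 ≠ 0; (3, 2): f_x = -13 ≠ 0; (3, 3): f_x = -18 ≠ 0; (3, 4): f_x = -25 ≠ 0.
  x = 4: f_y(4, y) = -2*y; vanishes at y ∈ {0}. (4, 0): f_x = -36 ≠ 0.
Only singular point on the grid: (2, 0).
Classify: substitute x = 2 + u, y = 0 + v and expand: f = -3*u**3 - u*v**2 + v**2.
No constant or linear terms (consistent with a singular point). Quadratic part: v**2. Cubic part: -3*u**3 - u*v**2.
The quadratic part v**2 is a perfect square, so there is a single (double) tangent line v = 0, i.e. y = 0. Restricting the cubic part to that line (v = 0) leaves -3*u**3 ≠ 0, so f is not divisible by v and the branch is v² ≈ 3*u**3 to lowest order — this is a cusp.
Classification: cusp.


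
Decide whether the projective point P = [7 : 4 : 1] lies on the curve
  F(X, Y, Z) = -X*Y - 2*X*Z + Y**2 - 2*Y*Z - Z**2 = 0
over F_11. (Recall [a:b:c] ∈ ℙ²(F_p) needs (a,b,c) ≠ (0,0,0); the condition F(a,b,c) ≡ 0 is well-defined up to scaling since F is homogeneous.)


F(7,4,1) ≡ 9 (mod 11); P is NOT on the curve.

Evaluate F(7, 4, 1) term-by-term (mod 11).
  -X*Y ↦ -1·7·4·1 = -28
  -2*X*Z ↦ -2·7·1·1 = -14
  Y**2 ↦ 1·1·16·1 = 16
  -2*Y*Z ↦ -2·1·4·1 = -8
  -Z**2 ↦ -1·1·1·1 = -1
Sum: F(7, 4, 1) = (-28) + (-14) + (16) + (-8) + (-1) = -35.
Reducing mod 11: -35 ≡ 9 (mod 11).
Since F(a, b, c) ≡ 9 ≠ 0 (mod 11), P does NOT lie on the curve.


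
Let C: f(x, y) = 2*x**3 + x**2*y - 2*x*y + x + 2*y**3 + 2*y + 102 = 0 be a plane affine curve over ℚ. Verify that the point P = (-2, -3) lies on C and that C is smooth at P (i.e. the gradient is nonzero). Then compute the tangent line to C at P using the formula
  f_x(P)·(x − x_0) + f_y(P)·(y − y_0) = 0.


Tangent line at P: 43*x + 64*y + 278 = 0.

Step 1: f(-2, -3) = 0, so P lies on C.
Step 2: partial derivatives
  f_x(x, y) = 6*x**2 + 2*x*y - 2*y + 1, f_y(x, y) = x**2 - 2*x + 6*y**2 + 2.
  f_x(P) = 43, f_y(P) = 64 (gradient nonzero, so P is smooth).
Step 3: tangent line at P: 43·(x − -2) + 64·(y − -3) = 0.
Expanding: 43*x + 64*y + 278 = 0.


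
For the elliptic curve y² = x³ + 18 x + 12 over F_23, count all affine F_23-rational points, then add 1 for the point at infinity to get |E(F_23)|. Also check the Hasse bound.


Affine points = {(0, 9), (0, 14), (1, 10), (1, 13), (3, 1), (3, 22), (8, 1), (8, 22), (9, 11), (9, 12), (11, 0), (12, 1), (12, 22), (14, 8), (14, 15), (15, 0), (16, 7), (16, 16), (18, 2), (18, 21), (20, 0), (22, 4), (22, 19)}; affine count = 23; |E(F_23)| = 24.

Discriminant check: Δ ∝ 4a³ + 27b² = 4·18³ + 27·12² = 4·5832 + 27·144 ≡ 7 (mod 23). Nonzero ⇒ E is nonsingular.
For each x ∈ F_23, compute rhs = x³ + 18·x + 12 mod 23, then count y ∈ F_23 with y² ≡ rhs.
  x = 0: rhs = 12, matching y values: 9, 14 (2 points).
  x = 1: rhs = 8, matching y values: 10, 13 (2 points).
  x = 2: rhs = 10, matching y values: none (0 points).
  x = 3: rhs = 1, matching y values: 1, 22 (2 points).
  x = 4: rhs = 10, matching y values: none (0 points).
  x = 5: rhs = 20, matching y values: none (0 points).
  x = 6: rhs = 14, matching y values: none (0 points).
  x = 7: rhs = 21, matching y values: none (0 points).
  x = 8: rhs = 1, matching y values: 1, 22 (2 points).
  x = 9: rhs = 6, matching y values: 11, 12 (2 points).
  x = 10: rhs = 19, matching y values: none (0 points).
  x = 11: rhs = 0, matching y values: 0 (1 points).
  x = 12: rhs = 1, matching y values: 1, 22 (2 points).
  x = 13: rhs = 5, matching y values: none (0 points).
  x = 14: rhs = 18, matching y values: 8, 15 (2 points).
  x = 15: rhs = 0, matching y values: 0 (1 points).
  x = 16: rhs = 3, matching y values: 7, 16 (2 points).
  x = 17: rhs = 10, matching y values: none (0 points).
  x = 18: rhs = 4, matching y values: 2, 21 (2 points).
  x = 19: rhs = 14, matching y values: none (0 points).
  x = 20: rhs = 0, matching y values: 0 (1 points).
  x = 21: rhs = 14, matching y values: none (0 points).
  x = 22: rhs = 16, matching y values: 4, 19 (2 points).
Total affine count: 23.
Full point count |E(F_23)| = 23 + 1 = 24.
Hasse bound: |24 − (23+1)| = |0| = 0 ≤ 2√23 ≈ 9.5917 ✓.


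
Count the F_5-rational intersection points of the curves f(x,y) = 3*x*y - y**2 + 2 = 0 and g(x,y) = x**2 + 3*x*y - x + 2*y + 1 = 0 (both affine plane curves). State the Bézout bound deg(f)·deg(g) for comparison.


Common zeros: {(2, 4), (3, 3)}; count = 2; Bézout bound = 4.

deg(f) = 2, deg(g) = 2, so Bézout bound = 4.
Scan x ∈ F_5. For each x, list the y ∈ F_5 with f(x, y) ≡ 0 and those with g(x, y) ≡ 0 (mod 5); the common zeros in that column are the intersection.
  x = 0: f ≡ 0 at y ∈ ∅; g ≡ 0 at y ∈ {2}; common: ∅.
  x = 1: f ≡ 0 at y ∈ ∅; g ≡ 0 at y ∈ ∅; common: ∅.
  x = 2: f ≡ 0 at y ∈ {2, 4}; g ≡ 0 at y ∈ {4}; common: {4}.
  x = 3: f ≡ 0 at y ∈ {1, 3}; g ≡ 0 at y ∈ {3}; common: {3}.
  x = 4: f ≡ 0 at y ∈ ∅; g ≡ 0 at y ∈ {3}; common: ∅.
Collecting: common zeros = {(2, 4), (3, 3)}, so the count is 2.
Comparison with the Bézout bound: 2 ≤ 4 = deg(f)·deg(g), as expected for curves with no common component (the affine F_5-count falls short of the bound because intersections may lie at infinity, over extension fields, or carry multiplicity).


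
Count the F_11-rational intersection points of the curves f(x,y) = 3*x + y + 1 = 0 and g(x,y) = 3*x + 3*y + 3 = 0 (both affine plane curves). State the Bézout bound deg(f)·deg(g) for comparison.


Common zeros: {(0, 10)}; count = 1; Bézout bound = 1.

deg(f) = 1, deg(g) = 1, so Bézout bound = 1.
Scan x ∈ F_11. For each x, list the y ∈ F_11 with f(x, y) ≡ 0 and those with g(x, y) ≡ 0 (mod 11); the common zeros in that column are the intersection.
  x = 0: f ≡ 0 at y ∈ {10}; g ≡ 0 at y ∈ {10}; common: {10}.
  x = 1: f ≡ 0 at y ∈ {7}; g ≡ 0 at y ∈ {9}; common: ∅.
  x = 2: f ≡ 0 at y ∈ {4}; g ≡ 0 at y ∈ {8}; common: ∅.
  x = 3: f ≡ 0 at y ∈ {1}; g ≡ 0 at y ∈ {7}; common: ∅.
  x = 4: f ≡ 0 at y ∈ {9}; g ≡ 0 at y ∈ {6}; common: ∅.
  x = 5: f ≡ 0 at y ∈ {6}; g ≡ 0 at y ∈ {5}; common: ∅.
  x = 6: f ≡ 0 at y ∈ {3}; g ≡ 0 at y ∈ {4}; common: ∅.
  x = 7: f ≡ 0 at y ∈ {0}; g ≡ 0 at y ∈ {3}; common: ∅.
  x = 8: f ≡ 0 at y ∈ {8}; g ≡ 0 at y ∈ {2}; common: ∅.
  x = 9: f ≡ 0 at y ∈ {5}; g ≡ 0 at y ∈ {1}; common: ∅.
  x = 10: f ≡ 0 at y ∈ {2}; g ≡ 0 at y ∈ {0}; common: ∅.
Collecting: common zeros = {(0, 10)}, so the count is 1.
Comparison with the Bézout bound: 1 ≤ 1 = deg(f)·deg(g), as expected for curves with no common component (the bound is attained).


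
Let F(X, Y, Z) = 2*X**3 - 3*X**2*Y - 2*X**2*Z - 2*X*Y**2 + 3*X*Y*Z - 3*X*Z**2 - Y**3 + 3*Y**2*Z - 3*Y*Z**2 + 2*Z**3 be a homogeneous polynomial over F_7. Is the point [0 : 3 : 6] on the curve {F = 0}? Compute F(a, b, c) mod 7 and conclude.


F(0,3,6) ≡ 5 (mod 7); P is NOT on the curve.

Evaluate F(0, 3, 6) term-by-term (mod 7).
  2*X**3 ↦ 2·0·1·1 = 0
  -3*X**2*Y ↦ -3·0·3·1 = 0
  -2*X**2*Z ↦ -2·0·1·6 = 0
  -2*X*Y**2 ↦ -2·0·9·1 = 0
  3*X*Y*Z ↦ 3·0·3·6 = 0
  -3*X*Z**2 ↦ -3·0·1·36 = 0
  -Y**3 ↦ -1·1·27·1 = -27
  3*Y**2*Z ↦ 3·1·9·6 = 162
  -3*Y*Z**2 ↦ -3·1·3·36 = -324
  2*Z**3 ↦ 2·1·1·216 = 432
Sum: F(0, 3, 6) = (0) + (0) + (0) + (0) + (0) + (0) + (-27) + (162) + (-324) + (432) = 243.
Reducing mod 7: 243 ≡ 5 (mod 7).
Since F(a, b, c) ≡ 5 ≠ 0 (mod 7), P does NOT lie on the curve.


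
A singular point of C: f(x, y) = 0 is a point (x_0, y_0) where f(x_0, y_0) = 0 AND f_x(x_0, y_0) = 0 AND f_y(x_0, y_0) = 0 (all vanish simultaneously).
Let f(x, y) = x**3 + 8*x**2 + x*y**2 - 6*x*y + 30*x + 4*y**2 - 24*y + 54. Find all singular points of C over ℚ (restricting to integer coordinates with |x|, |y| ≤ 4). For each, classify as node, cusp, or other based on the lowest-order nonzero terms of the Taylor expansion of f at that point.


Singular points: {(-3, 3)}; classification: node.

Compute partial derivatives:
  f_x = 3*x**2 + 16*x + y**2 - 6*y + 30.
  f_y = 2*x*y - 6*x + 8*y - 24.
Scan x_0 ∈ {−4, ..., 4}. For each x_0, f_y(x_0, y) is a polynomial in y; find its integer roots y ∈ {−4, ..., 4}, then test f_x and f at those candidates.
  x = -4: f_y(-4, y) = 0; vanishes at y ∈ {-4, -3, -2, -1, 0, 1, 2, 3, 4}. (-4, -4): f_x = 54 ≠ 0; (-4, -3): f_x = 41 ≠ 0; (-4, -2): f_x = 30 ≠ 0; (-4, -1): f_x = 21 ≠ 0; (-4, 0): f_x = 14 ≠ 0; (-4, 1): f_x = 9 ≠ 0; (-4, 2): f_x = 6 ≠ 0; (-4, 3): f_x = 5 ≠ 0; (-4, 4): f_x = 6 ≠ 0.
  x = -3: f_y(-3, y) = 2*y - 6; vanishes at y ∈ {3}. (-3, 3): f_x = 0, f = 0 — SINGULAR.
  x = -2: f_y(-2, y) = 4*y - 12; vanishes at y ∈ {3}. (-2, 3): f_x = 1 ≠ 0.
  x = -1: f_y(-1, y) = 6*y - 18; vanishes at y ∈ {3}. (-1, 3): f_x = 8 ≠ 0.
  x = 0: f_y(0, y) = 8*y - 24; vanishes at y ∈ {3}. (0, 3): f_x = 21 ≠ 0.
  x = 1: f_y(1, y) = 10*y - 30; vanishes at y ∈ {3}. (1, 3): f_x = 40 ≠ 0.
  x = 2: f_y(2, y) = 12*y - 36; vanishes at y ∈ {3}. (2, 3): f_x = 65 ≠ 0.
  x = 3: f_y(3, y) = 14*y - 42; vanishes at y ∈ {3}. (3, 3): f_x = 96 ≠ 0.
  x = 4: f_y(4, y) = 16*y - 48; vanishes at y ∈ {3}. (4, 3): f_x = 133 ≠ 0.
Only singular point on the grid: (-3, 3).
Classify: substitute x = -3 + u, y = 3 + v and expand: f = u**3 - u**2 + u*v**2 + v**2.
No constant or linear terms (consistent with a singular point). Quadratic part: -u**2 + v**2. Cubic part: u**3 + u*v**2.
The quadratic part v**2 - u**2 = (v − u)(v + u) splits into two distinct linear factors, so there are two distinct tangent lines y − 3 = ±(x − -3) — this is a node (ordinary double point).
Classification: node.


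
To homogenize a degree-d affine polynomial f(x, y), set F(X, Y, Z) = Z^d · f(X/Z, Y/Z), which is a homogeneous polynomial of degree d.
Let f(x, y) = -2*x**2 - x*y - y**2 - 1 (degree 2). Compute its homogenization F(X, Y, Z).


F(X, Y, Z) = -2*X**2 - X*Y - Y**2 - Z**2

deg(f) = 2.
Substitute x = X/Z, y = Y/Z into f, then multiply by Z^2.
  monomial -2·x^2·y^0 ↦ -2·X^2·Y^0·Z^0.
  monomial -1·x^1·y^1 ↦ -1·X^1·Y^1·Z^0.
  monomial -1·x^0·y^2 ↦ -1·X^0·Y^2·Z^0.
  monomial -1·x^0·y^0 ↦ -1·X^0·Y^0·Z^2.
Collecting: F(X, Y, Z) = -2*X**2 - X*Y - Y**2 - Z**2.


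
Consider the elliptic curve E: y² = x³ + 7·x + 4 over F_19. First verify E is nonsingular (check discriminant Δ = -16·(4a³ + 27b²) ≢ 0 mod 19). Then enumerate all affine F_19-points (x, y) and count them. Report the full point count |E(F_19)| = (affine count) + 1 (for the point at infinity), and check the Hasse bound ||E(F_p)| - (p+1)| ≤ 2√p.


Affine points = {(0, 2), (0, 17), (2, 8), (2, 11), (4, 1), (4, 18), (7, 4), (7, 15), (9, 6), (9, 13), (11, 5), (11, 14), (12, 7), (12, 12), (15, 8), (15, 11), (17, 1), (17, 18)}; affine count = 18; |E(F_19)| = 19.

Discriminant check: Δ ∝ 4a³ + 27b² = 4·7³ + 27·4² = 4·343 + 27·16 ≡ 18 (mod 19). Nonzero ⇒ E is nonsingular.
For each x ∈ F_19, compute rhs = x³ + 7·x + 4 mod 19, then count y ∈ F_19 with y² ≡ rhs.
  x = 0: rhs = 4, matching y values: 2, 17 (2 points).
  x = 1: rhs = 12, matching y values: none (0 points).
  x = 2: rhs = 7, matching y values: 8, 11 (2 points).
  x = 3: rhs = 14, matching y values: none (0 points).
  x = 4: rhs = 1, matching y values: 1, 18 (2 points).
  x = 5: rhs = 12, matching y values: none (0 points).
  x = 6: rhs = 15, matching y values: none (0 points).
  x = 7: rhs = 16, matching y values: 4, 15 (2 points).
  x = 8: rhs = 2, matching y values: none (0 points).
  x = 9: rhs = 17, matching y values: 6, 13 (2 points).
  x = 10: rhs = 10, matching y values: none (0 points).
  x = 11: rhs = 6, matching y values: 5, 14 (2 points).
  x = 12: rhs = 11, matching y values: 7, 12 (2 points).
  x = 13: rhs = 12, matching y values: none (0 points).
  x = 14: rhs = 15, matching y values: none (0 points).
  x = 15: rhs = 7, matching y values: 8, 11 (2 points).
  x = 16: rhs = 13, matching y values: none (0 points).
  x = 17: rhs = 1, matching y values: 1, 18 (2 points).
  x = 18: rhs = 15, matching y values: none (0 points).
Total affine count: 18.
Full point count |E(F_19)| = 18 + 1 = 19.
Hasse bound: |19 − (19+1)| = |-1| = 1 ≤ 2√19 ≈ 8.7178 ✓.


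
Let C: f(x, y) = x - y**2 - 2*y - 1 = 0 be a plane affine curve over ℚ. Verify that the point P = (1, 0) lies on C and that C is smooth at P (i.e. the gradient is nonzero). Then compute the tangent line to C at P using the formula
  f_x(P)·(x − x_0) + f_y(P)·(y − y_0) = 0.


Tangent line at P: x - 2*y - 1 = 0.

Step 1: f(1, 0) = 0, so P lies on C.
Step 2: partial derivatives
  f_x(x, y) = 1, f_y(x, y) = -2*y - 2.
  f_x(P) = 1, f_y(P) = -2 (gradient nonzero, so P is smooth).
Step 3: tangent line at P: 1·(x − 1) + -2·(y − 0) = 0.
Expanding: x - 2*y - 1 = 0.


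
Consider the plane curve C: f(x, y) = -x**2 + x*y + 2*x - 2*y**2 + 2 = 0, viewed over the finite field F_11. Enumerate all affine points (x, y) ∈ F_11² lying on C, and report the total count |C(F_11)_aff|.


Affine F_11-points: {(0, 1), (0, 10), (1, 7), (1, 10), (2, 4), (2, 8), (3, 1), (3, 6), (4, 4), (4, 9), (5, 2), (5, 6), (6, 0), (6, 3), (7, 0), (7, 9), (8, 7), (8, 8), (9, 5), (10, 2), (10, 3)}; count = 21.

For each of the 121 pairs (x, y) ∈ F_11², evaluate f(x, y) mod 11. Record the zeros.
  x = 0: [0↦2, 1↦0, 2↦5, 3↦6, 4↦3, 5↦7, 6↦7, 7↦3, 8↦6, 9↦5, 10↦0]  zeros at y ∈ {1, 10}
  x = 1: [0↦3, 1↦2, 2↦8, 3↦10, 4↦8, 5↦2, 6↦3, 7↦0, 8↦4, 9↦4, 10↦0]  zeros at y ∈ {7, 10}
  x = 2: [0↦2, 1↦2, 2↦9, 3↦1, 4↦0, 5↦6, 6↦8, 7↦6, 8↦0, 9↦1, 10↦9]  zeros at y ∈ {4, 8}
  x = 3: [0↦10, 1↦0, 2↦8, 3↦1, 4↦1, 5↦8, 6↦0, 7↦10, 8↦5, 9↦7, 10↦5]  zeros at y ∈ {1, 6}
  x = 4: [0↦5, 1↦7, 2↦5, 3↦10, 4↦0, 5↦8, 6↦1, 7↦1, 8↦8, 9↦0, 10↦10]  zeros at y ∈ {4, 9}
  x = 5: [0↦9, 1↦1, 2↦0, 3↦6, 4↦8, 5↦6, 6↦0, 7↦1, 8↦9, 9↦2, 10↦2]  zeros at y ∈ {2, 6}
  x = 6: [0↦0, 1↦4, 2↦4, 3↦0, 4↦3, 5↦2, 6↦8, 7↦10, 8↦8, 9↦2, 10↦3]  zeros at y ∈ {0, 3}
  x = 7: [0↦0, 1↦5, 2↦6, 3↦3, 4↦7, 5↦7, 6↦3, 7↦6, 8↦5, 9↦0, 10↦2]  zeros at y ∈ {0, 9}
  x = 8: [0↦9, 1↦4, 2↦6, 3↦4, 4↦9, 5↦10, 6↦7, 7↦0, 8↦0, 9↦7, 10↦10]  zeros at y ∈ {7, 8}
  x = 9: [0↦5, 1↦1, 2↦4, 3↦3, 4↦9, 5↦0, 6↦9, 7↦3, 8↦4, 9↦1, 10↦5]  zeros at y ∈ {5}
  x = 10: [0↦10, 1↦7, 2↦0, 3↦0, 4↦7, 5↦10, 6↦9, 7↦4, 8↦6, 9↦4, 10↦9]  zeros at y ∈ {2, 3}
Collecting zeros: affine points = {(0, 1), (0, 10), (1, 7), (1, 10), (2, 4), (2, 8), (3, 1), (3, 6), (4, 4), (4, 9), (5, 2), (5, 6), (6, 0), (6, 3), (7, 0), (7, 9), (8, 7), (8, 8), (9, 5), (10, 2), (10, 3)}.
Total count |C(F_11)_aff| = 21.


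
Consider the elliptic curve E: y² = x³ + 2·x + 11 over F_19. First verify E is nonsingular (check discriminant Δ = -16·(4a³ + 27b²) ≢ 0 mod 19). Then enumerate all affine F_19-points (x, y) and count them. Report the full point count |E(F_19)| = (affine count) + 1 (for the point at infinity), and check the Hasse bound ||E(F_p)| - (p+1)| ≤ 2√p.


Affine points = {(0, 7), (0, 12), (2, 2), (2, 17), (3, 5), (3, 14), (4, 8), (4, 11), (6, 7), (6, 12), (7, 8), (7, 11), (8, 8), (8, 11), (9, 6), (9, 13), (10, 9), (10, 10), (13, 7), (13, 12), (14, 3), (14, 16), (16, 4), (16, 15)}; affine count = 24; |E(F_19)| = 25.

Discriminant check: Δ ∝ 4a³ + 27b² = 4·2³ + 27·11² = 4·8 + 27·121 ≡ 12 (mod 19). Nonzero ⇒ E is nonsingular.
For each x ∈ F_19, compute rhs = x³ + 2·x + 11 mod 19, then count y ∈ F_19 with y² ≡ rhs.
  x = 0: rhs = 11, matching y values: 7, 12 (2 points).
  x = 1: rhs = 14, matching y values: none (0 points).
  x = 2: rhs = 4, matching y values: 2, 17 (2 points).
  x = 3: rhs = 6, matching y values: 5, 14 (2 points).
  x = 4: rhs = 7, matching y values: 8, 11 (2 points).
  x = 5: rhs = 13, matching y values: none (0 points).
  x = 6: rhs = 11, matching y values: 7, 12 (2 points).
  x = 7: rhs = 7, matching y values: 8, 11 (2 points).
  x = 8: rhs = 7, matching y values: 8, 11 (2 points).
  x = 9: rhs = 17, matching y values: 6, 13 (2 points).
  x = 10: rhs = 5, matching y values: 9, 10 (2 points).
  x = 11: rhs = 15, matching y values: none (0 points).
  x = 12: rhs = 15, matching y values: none (0 points).
  x = 13: rhs = 11, matching y values: 7, 12 (2 points).
  x = 14: rhs = 9, matching y values: 3, 16 (2 points).
  x = 15: rhs = 15, matching y values: none (0 points).
  x = 16: rhs = 16, matching y values: 4, 15 (2 points).
  x = 17: rhs = 18, matching y values: none (0 points).
  x = 18: rhs = 8, matching y values: none (0 points).
Total affine count: 24.
Full point count |E(F_19)| = 24 + 1 = 25.
Hasse bound: |25 − (19+1)| = |5| = 5 ≤ 2√19 ≈ 8.7178 ✓.


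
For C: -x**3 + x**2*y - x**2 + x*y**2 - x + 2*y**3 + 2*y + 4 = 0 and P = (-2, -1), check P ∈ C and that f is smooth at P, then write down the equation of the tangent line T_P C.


Tangent line at P: -4*x + 16*y + 8 = 0.

Step 1: f(-2, -1) = 0, so P lies on C.
Step 2: partial derivatives
  f_x(x, y) = -3*x**2 + 2*x*y - 2*x + y**2 - 1, f_y(x, y) = x**2 + 2*x*y + 6*y**2 + 2.
  f_x(P) = -4, f_y(P) = 16 (gradient nonzero, so P is smooth).
Step 3: tangent line at P: -4·(x − -2) + 16·(y − -1) = 0.
Expanding: -4*x + 16*y + 8 = 0.


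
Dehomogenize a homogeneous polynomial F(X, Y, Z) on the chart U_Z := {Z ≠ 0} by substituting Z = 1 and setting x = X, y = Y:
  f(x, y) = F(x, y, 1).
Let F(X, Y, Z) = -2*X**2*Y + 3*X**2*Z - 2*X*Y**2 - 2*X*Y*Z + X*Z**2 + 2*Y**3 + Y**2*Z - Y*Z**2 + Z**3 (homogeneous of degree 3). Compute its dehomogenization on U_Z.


f(x, y) = -2*x**2*y + 3*x**2 - 2*x*y**2 - 2*x*y + x + 2*y**3 + y**2 - y + 1

On U_Z we set Z = 1. Each monomial c·X^i·Y^j·Z^k in F becomes c·x^i·y^j·1^k = c·x^i·y^j.
Substituting Z = 1: F(X, Y, 1) = -2*x**2*y + 3*x**2 - 2*x*y**2 - 2*x*y + x + 2*y**3 + y**2 - y + 1.
Note: deg(f) ≤ deg(F) = 3; strict inequality happens when F is divisible by Z (lost terms).


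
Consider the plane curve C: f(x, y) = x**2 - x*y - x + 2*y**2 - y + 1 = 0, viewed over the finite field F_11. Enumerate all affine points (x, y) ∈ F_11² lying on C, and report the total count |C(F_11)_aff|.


Affine F_11-points: {(0, 8), (0, 9), (3, 6), (3, 7), (4, 2), (4, 6), (5, 7), (9, 8), (10, 2), (10, 9)}; count = 10.

For each of the 121 pairs (x, y) ∈ F_11², evaluate f(x, y) mod 11. Record the zeros.
  x = 0: [0↦1, 1↦2, 2↦7, 3↦5, 4↦7, 5↦2, 6↦1, 7↦4, 8↦0, 9↦0, 10↦4]  zeros at y ∈ {8, 9}
  x = 1: [0↦1, 1↦1, 2↦5, 3↦2, 4↦3, 5↦8, 6↦6, 7↦8, 8↦3, 9↦2, 10↦5]  zeros at y ∈ ∅
  x = 2: [0↦3, 1↦2, 2↦5, 3↦1, 4↦1, 5↦5, 6↦2, 7↦3, 8↦8, 9↦6, 10↦8]  zeros at y ∈ ∅
  x = 3: [0↦7, 1↦5, 2↦7, 3↦2, 4↦1, 5↦4, 6↦0, 7↦0, 8↦4, 9↦1, 10↦2]  zeros at y ∈ {6, 7}
  x = 4: [0↦2, 1↦10, 2↦0, 3↦5, 4↦3, 5↦5, 6↦0, 7↦10, 8↦2, 9↦9, 10↦9]  zeros at y ∈ {2, 6}
  x = 5: [0↦10, 1↦6, 2↦6, 3↦10, 4↦7, 5↦8, 6↦2, 7↦0, 8↦2, 9↦8, 10↦7]  zeros at y ∈ {7}
  x = 6: [0↦9, 1↦4, 2↦3, 3↦6, 4↦2, 5↦2, 6↦6, 7↦3, 8↦4, 9↦9, 10↦7]  zeros at y ∈ ∅
  x = 7: [0↦10, 1↦4, 2↦2, 3↦4, 4↦10, 5↦9, 6↦1, 7↦8, 8↦8, 9↦1, 10↦9]  zeros at y ∈ ∅
  x = 8: [0↦2, 1↦6, 2↦3, 3↦4, 4↦9, 5↦7, 6↦9, 7↦4, 8↦3, 9↦6, 10↦2]  zeros at y ∈ ∅
  x = 9: [0↦7, 1↦10, 2↦6, 3↦6, 4↦10, 5↦7, 6↦8, 7↦2, 8↦0, 9↦2, 10↦8]  zeros at y ∈ {8}
  x = 10: [0↦3, 1↦5, 2↦0, 3↦10, 4↦2, 5↦9, 6↦9, 7↦2, 8↦10, 9↦0, 10↦5]  zeros at y ∈ {2, 9}
Collecting zeros: affine points = {(0, 8), (0, 9), (3, 6), (3, 7), (4, 2), (4, 6), (5, 7), (9, 8), (10, 2), (10, 9)}.
Total count |C(F_11)_aff| = 10.


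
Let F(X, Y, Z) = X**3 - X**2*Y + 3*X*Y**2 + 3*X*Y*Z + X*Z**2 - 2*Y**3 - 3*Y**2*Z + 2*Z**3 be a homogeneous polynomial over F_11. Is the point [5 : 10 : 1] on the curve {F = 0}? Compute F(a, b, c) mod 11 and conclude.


F(5,10,1) ≡ 2 (mod 11); P is NOT on the curve.

Evaluate F(5, 10, 1) term-by-term (mod 11).
  X**3 ↦ 1·125·1·1 = 125
  -X**2*Y ↦ -1·25·10·1 = -250
  3*X*Y**2 ↦ 3·5·100·1 = 1500
  3*X*Y*Z ↦ 3·5·10·1 = 150
  X*Z**2 ↦ 1·5·1·1 = 5
  -2*Y**3 ↦ -2·1·1000·1 = -2000
  -3*Y**2*Z ↦ -3·1·100·1 = -300
  2*Z**3 ↦ 2·1·1·1 = 2
Sum: F(5, 10, 1) = (125) + (-250) + (1500) + (150) + (5) + (-2000) + (-300) + (2) = -768.
Reducing mod 11: -768 ≡ 2 (mod 11).
Since F(a, b, c) ≡ 2 ≠ 0 (mod 11), P does NOT lie on the curve.


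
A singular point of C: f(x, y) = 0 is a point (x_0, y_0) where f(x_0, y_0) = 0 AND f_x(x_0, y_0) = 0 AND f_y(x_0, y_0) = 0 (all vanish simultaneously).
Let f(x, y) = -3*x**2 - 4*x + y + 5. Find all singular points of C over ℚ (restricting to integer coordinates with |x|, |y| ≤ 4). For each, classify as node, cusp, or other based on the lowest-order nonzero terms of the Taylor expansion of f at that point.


No singular points in the scanned grid; C is smooth there.

Compute partial derivatives:
  f_x = -6*x - 4.
  f_y = 1.
f_y = 1 is a nonzero constant, so f_y never vanishes: no point (x, y) can satisfy f = f_x = f_y = 0. In particular no (x, y) ∈ {−4, ..., 4}² is singular; the curve is smooth.
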